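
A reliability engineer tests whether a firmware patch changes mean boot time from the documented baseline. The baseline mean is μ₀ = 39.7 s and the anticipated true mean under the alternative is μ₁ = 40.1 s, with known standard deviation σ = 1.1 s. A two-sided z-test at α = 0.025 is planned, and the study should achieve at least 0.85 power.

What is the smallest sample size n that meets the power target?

n = 82

Standardized effect: d = |μ₁ − μ₀| / σ = |40.1 − 39.7| / 1.1 = 0.3636
Set Φ(δ − 2.241) = 0.85; then δ − 2.241 = Φ⁻¹(0.85) = 1.036, giving δ = 3.278.
(Ignoring the negligible lower-tail rejection probability gives the usual closed-form inversion.)
δ = d·√n ⇒ n = (δ/d)² = (3.278 / 0.3636)² = 81.25.
Rounding up, n = 82.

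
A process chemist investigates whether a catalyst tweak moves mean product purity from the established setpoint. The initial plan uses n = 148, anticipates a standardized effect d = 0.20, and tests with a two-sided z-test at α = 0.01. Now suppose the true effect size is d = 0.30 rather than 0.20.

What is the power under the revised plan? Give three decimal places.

With d = 0.30: δ = d·√n = 0.30 × √148 = 3.6497. Critical value z_{0.005} = 2.576.
Revised power = Φ(δ − 2.576) + Φ(−δ − 2.576) = Φ(1.074) + Φ(-6.225) = 0.8586 + 0.0000 = 0.8586.

Power ≈ 0.859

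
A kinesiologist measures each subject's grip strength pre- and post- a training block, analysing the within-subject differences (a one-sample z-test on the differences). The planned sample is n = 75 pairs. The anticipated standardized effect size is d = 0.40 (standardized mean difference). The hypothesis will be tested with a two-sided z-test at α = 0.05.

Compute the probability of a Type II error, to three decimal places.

Noncentrality parameter: δ = d·√n = 0.40 × √75 = 3.4641
Critical value for a two-sided test at α = 0.05: z_{α/2} = 1.960.
Power = Φ(δ − 1.960) + Φ(−δ − 1.960) = Φ(1.504) + Φ(-5.424) = 0.9337 + 0.0000 = 0.9337.
Type II error: β = 1 − power = 1 − 0.9337 = 0.0663.

β ≈ 0.066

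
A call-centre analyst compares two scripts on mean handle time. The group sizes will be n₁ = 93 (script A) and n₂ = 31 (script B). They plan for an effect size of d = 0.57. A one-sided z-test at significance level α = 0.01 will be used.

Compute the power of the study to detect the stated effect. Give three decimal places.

Noncentrality parameter: δ = d / √(1/n₁ + 1/n₂) = 0.57 / √(1/93 + 1/31) = 2.7484
Critical value for a one-sided test at α = 0.01: z_α = 2.326.
Power = Φ(δ − 2.326) = Φ(0.422) = 0.6635.

Power ≈ 0.664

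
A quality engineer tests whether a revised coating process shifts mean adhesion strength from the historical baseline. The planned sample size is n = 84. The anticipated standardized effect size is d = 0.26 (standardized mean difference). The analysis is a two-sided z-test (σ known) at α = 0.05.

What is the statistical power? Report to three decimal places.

Noncentrality parameter: δ = d·√n = 0.26 × √84 = 2.3829
Critical value for a two-sided test at α = 0.05: z_{α/2} = 1.960.
Power = Φ(δ − 1.960) + Φ(−δ − 1.960) = Φ(0.423) + Φ(-4.343) = 0.6638 + 0.0000 = 0.6639.

Power ≈ 0.664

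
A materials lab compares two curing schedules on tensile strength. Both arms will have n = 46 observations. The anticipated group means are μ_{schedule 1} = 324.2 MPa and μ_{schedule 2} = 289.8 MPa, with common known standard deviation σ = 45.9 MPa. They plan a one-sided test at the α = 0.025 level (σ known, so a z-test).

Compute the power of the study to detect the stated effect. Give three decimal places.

Standardized effect: d = |μ_{schedule 1} − μ_{schedule 2}| / σ = |324.2 − 289.8| / 45.9 = 0.7495
Noncentrality parameter: δ = d·√(n/2) = 0.7495 × √(46/2) = 3.5943
Critical value for a one-sided test at α = 0.025: z_α = 1.960.
Power = Φ(δ − 1.960) = Φ(1.634) = 0.9489.

Power ≈ 0.949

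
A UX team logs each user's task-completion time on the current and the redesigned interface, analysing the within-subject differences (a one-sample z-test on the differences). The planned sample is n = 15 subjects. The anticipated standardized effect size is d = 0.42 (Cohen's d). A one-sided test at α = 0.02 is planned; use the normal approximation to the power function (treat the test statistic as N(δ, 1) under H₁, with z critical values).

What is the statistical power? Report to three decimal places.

Power ≈ 0.335

Noncentrality parameter: δ = d·√n = 0.42 × √15 = 1.6267
Critical value for a one-sided test at α = 0.02: z_α = 2.054.
Power = Φ(δ − 2.054) = Φ(-0.427) = 0.3347.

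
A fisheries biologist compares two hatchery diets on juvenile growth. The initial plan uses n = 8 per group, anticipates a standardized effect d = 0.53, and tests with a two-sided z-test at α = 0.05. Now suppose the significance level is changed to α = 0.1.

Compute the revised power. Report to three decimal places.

Power ≈ 0.283

δ = d·√(n/2) = 0.53 × √(8/2) = 1.0600 (unchanged). New critical value: z_{0.05} = 1.645.
Revised power = Φ(δ − 1.645) + Φ(−δ − 1.645) = Φ(-0.585) + Φ(-2.705) = 0.2793 + 0.0034 = 0.2827.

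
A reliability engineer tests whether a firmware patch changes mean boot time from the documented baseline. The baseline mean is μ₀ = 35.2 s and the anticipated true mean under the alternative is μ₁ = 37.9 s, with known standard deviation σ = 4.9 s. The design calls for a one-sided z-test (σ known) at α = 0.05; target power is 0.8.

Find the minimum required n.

Standardized effect: d = |μ₁ − μ₀| / σ = |37.9 − 35.2| / 4.9 = 0.5510
Set Φ(δ − 1.645) = 0.8; then δ − 1.645 = Φ⁻¹(0.8) = 0.842, giving δ = 2.486.
δ = d·√n ⇒ n = (δ/d)² = (2.486 / 0.5510)² = 20.36.
Rounding up, n = 21.

n = 21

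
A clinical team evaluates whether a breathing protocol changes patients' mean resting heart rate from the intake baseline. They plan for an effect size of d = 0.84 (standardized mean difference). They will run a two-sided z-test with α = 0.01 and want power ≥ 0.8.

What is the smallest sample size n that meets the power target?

For power 0.8 need Φ(δ − z_{0.005}) = 0.8, so δ = z_{0.005} + z_{0.20} = 2.576 + 0.842 = 3.417.
(Ignoring the negligible lower-tail rejection probability gives the usual closed-form inversion.)
δ = d·√n ⇒ n = (δ/d)² = (3.417 / 0.84)² = 16.55.
Round up to the next whole unit.

n = 17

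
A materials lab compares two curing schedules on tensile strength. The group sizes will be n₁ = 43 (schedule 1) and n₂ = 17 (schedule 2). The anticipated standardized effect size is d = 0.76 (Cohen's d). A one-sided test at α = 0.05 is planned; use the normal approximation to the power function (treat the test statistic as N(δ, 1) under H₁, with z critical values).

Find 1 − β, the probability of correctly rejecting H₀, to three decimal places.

Noncentrality parameter: δ = d / √(1/n₁ + 1/n₂) = 0.76 / √(1/43 + 1/17) = 2.6528
Critical value for a one-sided test at α = 0.05: z_α = 1.645.
Power = Φ(δ − 1.645) = Φ(1.008) = 0.8432.

Power ≈ 0.843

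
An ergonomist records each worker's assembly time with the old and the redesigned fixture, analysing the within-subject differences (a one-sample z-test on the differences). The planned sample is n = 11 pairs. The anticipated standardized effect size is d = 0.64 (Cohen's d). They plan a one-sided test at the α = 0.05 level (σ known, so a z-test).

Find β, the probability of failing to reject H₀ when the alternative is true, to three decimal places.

Noncentrality parameter: λ = d·√n = 0.64 × √11 = 2.1226
One-sided α = 0.05 → critical value z_{0.05} = 1.645.
Power = Φ(λ − 1.645) = Φ(0.478) = 0.6836.
Type II error: β = 1 − power = 1 − 0.6836 = 0.3164.

β ≈ 0.316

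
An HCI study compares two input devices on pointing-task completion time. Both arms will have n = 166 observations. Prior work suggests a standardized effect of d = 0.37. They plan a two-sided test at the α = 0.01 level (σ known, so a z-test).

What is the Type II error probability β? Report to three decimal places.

β ≈ 0.213

Noncentrality parameter: δ = d·√(n/2) = 0.37 × √(166/2) = 3.3709
Two-sided α = 0.01 → critical value z_{0.005} = 2.576.
Power = Φ(δ − 2.576) + Φ(−δ − 2.576) = Φ(0.795) + Φ(-5.947) = 0.7867 + 0.0000 = 0.7867.
Type II error: β = 1 − power = 1 − 0.7867 = 0.2133.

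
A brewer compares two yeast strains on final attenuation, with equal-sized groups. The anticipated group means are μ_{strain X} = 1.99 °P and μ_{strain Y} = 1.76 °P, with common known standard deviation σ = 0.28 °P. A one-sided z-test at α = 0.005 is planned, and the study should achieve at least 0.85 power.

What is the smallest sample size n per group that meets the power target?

Standardized effect: d = |μ_{strain X} − μ_{strain Y}| / σ = |1.99 − 1.76| / 0.28 = 0.8214
Set Φ(δ − 2.576) = 0.85; then δ − 2.576 = Φ⁻¹(0.85) = 1.036, giving δ = 3.612.
δ = d·√(n/2) ⇒ n = 2(δ/d)² = 2 × (3.612 / 0.8214)² = 38.68.
Round up to the next whole unit.

n = 39 per group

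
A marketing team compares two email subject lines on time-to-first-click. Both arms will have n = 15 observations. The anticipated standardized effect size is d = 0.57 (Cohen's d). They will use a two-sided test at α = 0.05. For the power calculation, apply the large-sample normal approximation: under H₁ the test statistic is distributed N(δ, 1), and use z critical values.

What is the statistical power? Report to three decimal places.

Noncentrality parameter: λ = d·√(n/2) = 0.57 × √(15/2) = 1.5610
Critical value for a two-sided test at α = 0.05: z_{α/2} = 1.960.
Power = Φ(λ − 1.960) + Φ(−λ − 1.960) = Φ(-0.399) + Φ(-3.521) = 0.3450 + 0.0002 = 0.3452.

Power ≈ 0.345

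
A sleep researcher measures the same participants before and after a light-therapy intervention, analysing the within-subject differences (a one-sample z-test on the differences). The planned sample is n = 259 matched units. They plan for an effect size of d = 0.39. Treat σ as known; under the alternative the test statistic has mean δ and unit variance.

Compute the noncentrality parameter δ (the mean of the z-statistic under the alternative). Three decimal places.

The noncentrality parameter scales effect size by the design's sample-size factor: δ = d·√n = 0.39 × √259 = 6.2765

δ ≈ 6.276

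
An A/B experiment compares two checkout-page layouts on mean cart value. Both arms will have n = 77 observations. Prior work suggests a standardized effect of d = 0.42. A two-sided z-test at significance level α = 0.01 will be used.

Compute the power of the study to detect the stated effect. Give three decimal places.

Noncentrality parameter: δ = d·√(n/2) = 0.42 × √(77/2) = 2.6060
Two-sided α = 0.01 → critical value z_{0.005} = 2.576.
Power = Φ(δ − 2.576) + Φ(−δ − 2.576) = Φ(0.030) + Φ(-5.182) = 0.5120 + 0.0000 = 0.5120.

Power ≈ 0.512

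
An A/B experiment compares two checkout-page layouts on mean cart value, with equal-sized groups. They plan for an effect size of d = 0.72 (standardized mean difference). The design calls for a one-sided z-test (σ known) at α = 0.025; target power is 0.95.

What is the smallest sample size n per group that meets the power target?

Set Φ(δ − 1.960) = 0.95; then δ − 1.960 = Φ⁻¹(0.95) = 1.645, giving δ = 3.605.
δ = d·√(n/2) ⇒ n = 2(δ/d)² = 2 × (3.605 / 0.72)² = 50.13.
Rounding up, n = 51 per group.

n = 51 per group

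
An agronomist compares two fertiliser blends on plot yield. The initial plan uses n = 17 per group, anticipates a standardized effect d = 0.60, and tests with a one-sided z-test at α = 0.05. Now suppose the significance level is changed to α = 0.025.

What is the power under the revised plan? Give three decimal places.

δ = d·√(n/2) = 0.60 × √(17/2) = 1.7493 (unchanged). New critical value: z_{0.025} = 1.960.
Revised power = P(Z > 1.960 − δ) = Φ(-0.211) = 0.4166.

Power ≈ 0.417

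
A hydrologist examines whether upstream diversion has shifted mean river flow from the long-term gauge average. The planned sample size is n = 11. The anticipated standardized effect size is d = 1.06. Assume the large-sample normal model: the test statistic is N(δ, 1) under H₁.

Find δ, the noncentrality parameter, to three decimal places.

δ = d·√n = 1.06 × √11 = 3.5156

δ ≈ 3.516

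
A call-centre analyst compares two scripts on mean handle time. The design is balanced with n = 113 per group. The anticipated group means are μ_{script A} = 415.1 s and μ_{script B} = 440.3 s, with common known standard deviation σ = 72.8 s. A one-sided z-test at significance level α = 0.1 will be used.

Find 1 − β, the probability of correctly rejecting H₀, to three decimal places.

Standardized effect: d = |μ_{script A} − μ_{script B}| / σ = |415.1 − 440.3| / 72.8 = 0.3462
Noncentrality parameter: δ = d·√(n/2) = 0.3462 × √(113/2) = 2.6019
One-sided α = 0.1 → critical value z_{0.1} = 1.282.
Power = Φ(δ − 1.282) = Φ(1.320) = 0.9066.

Power ≈ 0.907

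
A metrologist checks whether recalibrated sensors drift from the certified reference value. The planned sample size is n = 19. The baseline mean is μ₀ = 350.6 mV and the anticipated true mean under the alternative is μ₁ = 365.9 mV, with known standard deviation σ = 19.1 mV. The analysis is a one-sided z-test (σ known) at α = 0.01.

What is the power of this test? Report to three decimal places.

Power ≈ 0.878

Standardized effect: d = |μ₁ − μ₀| / σ = |365.9 − 350.6| / 19.1 = 0.8010
Noncentrality parameter: δ = d·√n = 0.8010 × √19 = 3.4917
One-sided α = 0.01 → critical value z_{0.01} = 2.326.
Power = P(Z > 2.326 − δ) = Φ(1.165) = 0.8781.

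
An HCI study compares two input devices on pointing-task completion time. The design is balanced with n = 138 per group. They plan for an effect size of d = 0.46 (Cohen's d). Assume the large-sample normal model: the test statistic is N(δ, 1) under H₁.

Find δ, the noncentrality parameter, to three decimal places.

The noncentrality parameter scales effect size by the design's sample-size factor: δ = d·√(n/2) = 0.46 × √(138/2) = 3.8210

δ ≈ 3.821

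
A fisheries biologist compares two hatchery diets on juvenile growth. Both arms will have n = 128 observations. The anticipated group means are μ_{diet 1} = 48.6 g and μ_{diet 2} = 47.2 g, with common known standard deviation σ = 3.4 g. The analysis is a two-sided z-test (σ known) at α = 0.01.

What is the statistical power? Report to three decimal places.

Standardized effect: d = |μ_{diet 1} − μ_{diet 2}| / σ = |48.6 − 47.2| / 3.4 = 0.4118
Noncentrality parameter: δ = d·√(n/2) = 0.4118 × √(128/2) = 3.2941
Critical value for a two-sided test at α = 0.01: z_{α/2} = 2.576.
Power = Φ(δ − 2.576) + Φ(−δ − 2.576) = Φ(0.718) + Φ(-5.870) = 0.7637 + 0.0000 = 0.7637.

Power ≈ 0.764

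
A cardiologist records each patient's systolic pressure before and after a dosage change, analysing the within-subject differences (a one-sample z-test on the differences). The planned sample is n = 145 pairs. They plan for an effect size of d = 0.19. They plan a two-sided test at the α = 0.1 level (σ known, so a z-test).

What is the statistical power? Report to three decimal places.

Power ≈ 0.740

Noncentrality parameter: δ = d·√n = 0.19 × √145 = 2.2879
Critical value for a two-sided test at α = 0.1: z_{α/2} = 1.645.
Power = Φ(δ − 1.645) + Φ(−δ − 1.645) = Φ(0.643) + Φ(-3.933) = 0.7399 + 0.0000 = 0.7399.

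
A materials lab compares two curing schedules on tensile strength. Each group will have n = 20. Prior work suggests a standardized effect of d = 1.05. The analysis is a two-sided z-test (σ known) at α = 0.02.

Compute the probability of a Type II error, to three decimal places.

β ≈ 0.160

Noncentrality parameter: δ = d·√(n/2) = 1.05 × √(20/2) = 3.3204
Two-sided α = 0.02 → critical value z_{0.01} = 2.326.
Power = Φ(δ − 2.326) + Φ(−δ − 2.326) = Φ(0.994) + Φ(-5.647) = 0.8399 + 0.0000 = 0.8399.
Type II error: β = 1 − power = 1 − 0.8399 = 0.1601.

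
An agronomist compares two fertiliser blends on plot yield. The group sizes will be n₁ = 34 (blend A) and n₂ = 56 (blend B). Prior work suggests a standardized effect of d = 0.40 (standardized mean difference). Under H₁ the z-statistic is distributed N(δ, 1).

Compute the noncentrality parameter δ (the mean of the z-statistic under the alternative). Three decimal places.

δ ≈ 1.840

The noncentrality parameter scales effect size by the design's sample-size factor: δ = d / √(1/n₁ + 1/n₂) = 0.40 / √(1/34 + 1/56) = 1.8398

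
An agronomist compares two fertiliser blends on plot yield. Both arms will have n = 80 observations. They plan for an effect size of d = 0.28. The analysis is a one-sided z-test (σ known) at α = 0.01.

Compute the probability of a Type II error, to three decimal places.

β ≈ 0.711

Noncentrality parameter: δ = d·√(n/2) = 0.28 × √(80/2) = 1.7709
Critical value for a one-sided test at α = 0.01: z_α = 2.326.
Power = Φ(δ − 2.326) = Φ(-0.555) = 0.2893.
Type II error: β = 1 − power = 1 − 0.2893 = 0.7107.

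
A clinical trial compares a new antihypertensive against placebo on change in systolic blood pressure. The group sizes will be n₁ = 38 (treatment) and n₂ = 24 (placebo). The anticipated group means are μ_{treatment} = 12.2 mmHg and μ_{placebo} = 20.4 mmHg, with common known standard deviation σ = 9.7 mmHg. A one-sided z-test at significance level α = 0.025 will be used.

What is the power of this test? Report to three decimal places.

Standardized effect: d = |μ_{treatment} − μ_{placebo}| / σ = |12.2 − 20.4| / 9.7 = 0.8454
Noncentrality parameter: λ = d / √(1/n₁ + 1/n₂) = 0.8454 / √(1/38 + 1/24) = 3.2422
Critical value for a one-sided test at α = 0.025: z_α = 1.960.
Power = P(Z > 1.960 − λ) = Φ(1.282) = 0.9001.

Power ≈ 0.900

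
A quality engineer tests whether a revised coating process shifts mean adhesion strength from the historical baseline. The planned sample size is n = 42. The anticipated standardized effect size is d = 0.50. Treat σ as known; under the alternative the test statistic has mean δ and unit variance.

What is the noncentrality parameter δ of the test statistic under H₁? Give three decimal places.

δ = d·√n = 0.50 × √42 = 3.2404

δ ≈ 3.240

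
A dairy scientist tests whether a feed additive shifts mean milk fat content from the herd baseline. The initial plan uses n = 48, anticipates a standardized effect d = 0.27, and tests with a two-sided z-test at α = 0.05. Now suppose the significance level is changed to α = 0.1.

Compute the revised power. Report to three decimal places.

Power ≈ 0.590

δ = d·√n = 0.27 × √48 = 1.8706 (unchanged). New critical value: z_{0.05} = 1.645.
Revised power = Φ(δ − 1.645) + Φ(−δ − 1.645) = Φ(0.226) + Φ(-3.515) = 0.5893 + 0.0002 = 0.5895.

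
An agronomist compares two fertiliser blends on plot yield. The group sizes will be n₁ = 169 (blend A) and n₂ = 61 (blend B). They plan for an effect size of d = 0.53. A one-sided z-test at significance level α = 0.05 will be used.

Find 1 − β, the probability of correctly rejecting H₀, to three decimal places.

Noncentrality parameter: δ = d / √(1/n₁ + 1/n₂) = 0.53 / √(1/169 + 1/61) = 3.5483
One-sided α = 0.05 → critical value z_{0.05} = 1.645.
Power = P(Z > 1.645 − δ) = Φ(1.903) = 0.9715.

Power ≈ 0.972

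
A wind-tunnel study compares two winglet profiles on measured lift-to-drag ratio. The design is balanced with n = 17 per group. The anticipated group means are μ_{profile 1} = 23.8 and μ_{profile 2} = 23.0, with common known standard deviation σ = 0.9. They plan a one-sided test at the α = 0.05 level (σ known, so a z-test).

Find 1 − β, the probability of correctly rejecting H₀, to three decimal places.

Power ≈ 0.828

Standardized effect: d = |μ_{profile 1} − μ_{profile 2}| / σ = |23.8 − 23.0| / 0.9 = 0.8889
Noncentrality parameter: δ = d·√(n/2) = 0.8889 × √(17/2) = 2.5915
Critical value for a one-sided test at α = 0.05: z_α = 1.645.
Power = P(Z > 1.645 − δ) = Φ(0.947) = 0.8281.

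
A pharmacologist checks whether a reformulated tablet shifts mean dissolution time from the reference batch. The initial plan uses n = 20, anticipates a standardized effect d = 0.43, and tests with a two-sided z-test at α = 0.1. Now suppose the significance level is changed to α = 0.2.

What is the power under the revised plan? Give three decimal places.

δ = d·√n = 0.43 × √20 = 1.9230 (unchanged). New critical value: z_{0.1} = 1.282.
Revised power = Φ(δ − 1.282) + Φ(−δ − 1.282) = Φ(0.641) + Φ(-3.205) = 0.7394 + 0.0007 = 0.7401.

Power ≈ 0.740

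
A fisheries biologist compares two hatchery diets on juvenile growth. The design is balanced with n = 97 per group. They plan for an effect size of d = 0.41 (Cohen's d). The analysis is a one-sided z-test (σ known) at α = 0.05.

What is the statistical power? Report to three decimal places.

Noncentrality parameter: δ = d·√(n/2) = 0.41 × √(97/2) = 2.8553
Critical value for a one-sided test at α = 0.05: z_α = 1.645.
Power = P(Z > 1.645 − δ) = Φ(1.210) = 0.8869.

Power ≈ 0.887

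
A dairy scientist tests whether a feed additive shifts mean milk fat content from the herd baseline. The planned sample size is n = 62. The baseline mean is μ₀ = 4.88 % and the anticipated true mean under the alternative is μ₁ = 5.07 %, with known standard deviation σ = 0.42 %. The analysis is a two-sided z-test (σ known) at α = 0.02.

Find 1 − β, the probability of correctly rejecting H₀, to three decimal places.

Power ≈ 0.892

Standardized effect: d = |μ₁ − μ₀| / σ = |5.07 − 4.88| / 0.42 = 0.4524
Noncentrality parameter: δ = d·√n = 0.4524 × √62 = 3.5621
Critical value for a two-sided test at α = 0.02: z_{α/2} = 2.326.
Power = Φ(δ − 2.326) + Φ(−δ − 2.326) = Φ(1.236) + Φ(-5.888) = 0.8917 + 0.0000 = 0.8917.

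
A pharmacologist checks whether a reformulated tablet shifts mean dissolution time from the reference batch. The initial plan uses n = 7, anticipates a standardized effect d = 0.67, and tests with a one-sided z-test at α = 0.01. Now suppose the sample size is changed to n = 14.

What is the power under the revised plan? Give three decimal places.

With n = 14: δ = d·√n = 0.67 × √14 = 2.5069. Critical value z_{0.01} = 2.326.
Revised power = Φ(δ − 2.326) = Φ(0.181) = 0.5716.

Power ≈ 0.572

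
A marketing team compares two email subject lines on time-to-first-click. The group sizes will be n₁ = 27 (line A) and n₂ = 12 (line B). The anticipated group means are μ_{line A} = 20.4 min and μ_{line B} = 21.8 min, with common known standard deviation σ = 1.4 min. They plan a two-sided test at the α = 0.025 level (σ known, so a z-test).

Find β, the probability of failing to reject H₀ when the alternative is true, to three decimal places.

β ≈ 0.261

Standardized effect: d = |μ_{line A} − μ_{line B}| / σ = |20.4 − 21.8| / 1.4 = 1.0000
Noncentrality parameter: δ = d / √(1/n₁ + 1/n₂) = 1.0000 / √(1/27 + 1/12) = 2.8823
Two-sided α = 0.025 → critical value z_{0.0125} = 2.241.
Power = Φ(δ − 2.241) + Φ(−δ − 2.241) = Φ(0.641) + Φ(-5.124) = 0.7392 + 0.0000 = 0.7392.
Type II error: β = 1 − power = 1 − 0.7392 = 0.2608.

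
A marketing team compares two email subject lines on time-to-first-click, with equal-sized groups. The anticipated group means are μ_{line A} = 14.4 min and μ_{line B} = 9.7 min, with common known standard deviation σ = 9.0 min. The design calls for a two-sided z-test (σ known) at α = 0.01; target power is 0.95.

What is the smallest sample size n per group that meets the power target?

Standardized effect: d = |μ_{line A} − μ_{line B}| / σ = |14.4 − 9.7| / 9.0 = 0.5222
For power 0.95 need Φ(δ − z_{0.005}) = 0.95, so δ = z_{0.005} + z_{0.05} = 2.576 + 1.645 = 4.221.
(The Φ(−δ − z_{α/2}) term is vanishingly small for δ > 0 and is dropped in the standard sample-size formula.)
δ = d·√(n/2) ⇒ n = 2(δ/d)² = 2 × (4.221 / 0.5222)² = 130.64.
Round up to the next whole unit.

n = 131 per group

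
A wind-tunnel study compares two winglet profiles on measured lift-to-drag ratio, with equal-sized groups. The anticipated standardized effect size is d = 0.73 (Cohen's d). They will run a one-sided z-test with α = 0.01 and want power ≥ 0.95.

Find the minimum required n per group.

n = 60 per group

For power 0.95 need Φ(δ − z_{0.01}) = 0.95, so δ = z_{0.01} + z_{0.05} = 2.326 + 1.645 = 3.971.
δ = d·√(n/2) ⇒ n = 2(δ/d)² = 2 × (3.971 / 0.73)² = 59.19.
Round up to the next whole unit.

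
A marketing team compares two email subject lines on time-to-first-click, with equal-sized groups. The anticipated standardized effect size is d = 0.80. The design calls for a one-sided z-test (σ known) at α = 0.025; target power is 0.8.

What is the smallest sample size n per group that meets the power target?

n = 25 per group

Set Φ(δ − 1.960) = 0.8; then δ − 1.960 = Φ⁻¹(0.8) = 0.842, giving δ = 2.802.
δ = d·√(n/2) ⇒ n = 2(δ/d)² = 2 × (2.802 / 0.80)² = 24.53.
Round up to the next whole unit.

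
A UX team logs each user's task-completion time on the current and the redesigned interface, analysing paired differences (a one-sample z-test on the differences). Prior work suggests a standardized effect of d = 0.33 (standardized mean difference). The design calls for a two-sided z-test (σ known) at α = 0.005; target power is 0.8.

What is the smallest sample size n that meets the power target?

n = 123

Set Φ(δ − 2.807) = 0.8; then δ − 2.807 = Φ⁻¹(0.8) = 0.842, giving δ = 3.649.
(The Φ(−δ − z_{α/2}) term is vanishingly small for δ > 0 and is dropped in the standard sample-size formula.)
δ = d·√n ⇒ n = (δ/d)² = (3.649 / 0.33)² = 122.25.
Round up to the next whole unit.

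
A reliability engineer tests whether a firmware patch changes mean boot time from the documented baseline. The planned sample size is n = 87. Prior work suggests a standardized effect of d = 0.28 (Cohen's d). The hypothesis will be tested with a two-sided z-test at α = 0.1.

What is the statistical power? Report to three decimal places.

Noncentrality parameter: δ = d·√n = 0.28 × √87 = 2.6117
Critical value for a two-sided test at α = 0.1: z_{α/2} = 1.645.
Power = Φ(δ − 1.645) + Φ(−δ − 1.645) = Φ(0.967) + Φ(-4.257) = 0.8332 + 0.0000 = 0.8332.

Power ≈ 0.833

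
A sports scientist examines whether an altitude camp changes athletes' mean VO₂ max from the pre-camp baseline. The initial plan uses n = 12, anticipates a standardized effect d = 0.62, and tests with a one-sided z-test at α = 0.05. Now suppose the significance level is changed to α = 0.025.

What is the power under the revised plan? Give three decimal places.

δ = d·√n = 0.62 × √12 = 2.1477 (unchanged). New critical value: z_{0.025} = 1.960.
Revised power = Φ(δ − 1.960) = Φ(0.188) = 0.5745.

Power ≈ 0.574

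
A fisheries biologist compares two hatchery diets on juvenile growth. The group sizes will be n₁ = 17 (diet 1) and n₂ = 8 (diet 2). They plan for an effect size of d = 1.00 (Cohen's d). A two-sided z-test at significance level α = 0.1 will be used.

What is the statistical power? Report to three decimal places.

Power ≈ 0.754

Noncentrality parameter: δ = d / √(1/n₁ + 1/n₂) = 1.00 / √(1/17 + 1/8) = 2.3324
Two-sided α = 0.1 → critical value z_{0.05} = 1.645.
Power = Φ(δ − 1.645) + Φ(−δ − 1.645) = Φ(0.688) + Φ(-3.977) = 0.7541 + 0.0000 = 0.7542.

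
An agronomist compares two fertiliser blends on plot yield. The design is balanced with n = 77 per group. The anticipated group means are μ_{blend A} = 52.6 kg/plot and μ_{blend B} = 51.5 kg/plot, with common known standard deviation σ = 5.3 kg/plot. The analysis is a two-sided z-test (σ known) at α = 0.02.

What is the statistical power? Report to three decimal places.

Standardized effect: d = |μ_{blend A} − μ_{blend B}| / σ = |52.6 − 51.5| / 5.3 = 0.2075
Noncentrality parameter: δ = d·√(n/2) = 0.2075 × √(77/2) = 1.2878
Critical value for a two-sided test at α = 0.02: z_{α/2} = 2.326.
Power = Φ(δ − 2.326) + Φ(−δ − 2.326) = Φ(-1.039) + Φ(-3.614) = 0.1495 + 0.0002 = 0.1497.

Power ≈ 0.150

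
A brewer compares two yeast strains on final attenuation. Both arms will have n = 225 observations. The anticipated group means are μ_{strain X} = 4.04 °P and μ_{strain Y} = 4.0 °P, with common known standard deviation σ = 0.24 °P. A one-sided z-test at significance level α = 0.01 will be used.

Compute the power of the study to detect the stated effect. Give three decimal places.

Power ≈ 0.288

Standardized effect: d = |μ_{strain X} − μ_{strain Y}| / σ = |4.04 − 4.0| / 0.24 = 0.1667
Noncentrality parameter: δ = d·√(n/2) = 0.1667 × √(225/2) = 1.7678
One-sided α = 0.01 → critical value z_{0.01} = 2.326.
Power = Φ(δ − 2.326) = Φ(-0.559) = 0.2882.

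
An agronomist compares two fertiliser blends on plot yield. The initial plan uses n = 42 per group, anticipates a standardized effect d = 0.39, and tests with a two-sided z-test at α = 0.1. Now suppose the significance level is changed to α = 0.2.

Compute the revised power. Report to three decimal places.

δ = d·√(n/2) = 0.39 × √(42/2) = 1.7872 (unchanged). New critical value: z_{0.1} = 1.282.
Revised power = Φ(δ − 1.282) + Φ(−δ − 1.282) = Φ(0.506) + Φ(-3.069) = 0.6934 + 0.0011 = 0.6945.

Power ≈ 0.695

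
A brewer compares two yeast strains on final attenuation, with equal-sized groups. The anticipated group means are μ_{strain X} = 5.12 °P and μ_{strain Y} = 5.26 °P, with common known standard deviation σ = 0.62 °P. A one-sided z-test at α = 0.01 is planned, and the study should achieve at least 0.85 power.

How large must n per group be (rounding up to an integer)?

n = 444 per group

Standardized effect: d = |μ_{strain X} − μ_{strain Y}| / σ = |5.12 − 5.26| / 0.62 = 0.2258
Set Φ(δ − 2.326) = 0.85; then δ − 2.326 = Φ⁻¹(0.85) = 1.036, giving δ = 3.363.
δ = d·√(n/2) ⇒ n = 2(δ/d)² = 2 × (3.363 / 0.2258)² = 443.56.
Round up to the next whole unit.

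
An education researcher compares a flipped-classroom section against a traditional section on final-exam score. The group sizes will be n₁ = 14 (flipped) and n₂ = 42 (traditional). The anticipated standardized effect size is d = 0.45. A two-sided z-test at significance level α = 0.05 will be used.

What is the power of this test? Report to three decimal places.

Noncentrality parameter: δ = d / √(1/n₁ + 1/n₂) = 0.45 / √(1/14 + 1/42) = 1.4582
Critical value for a two-sided test at α = 0.05: z_{α/2} = 1.960.
Power = Φ(δ − 1.960) + Φ(−δ − 1.960) = Φ(-0.502) + Φ(-3.418) = 0.3079 + 0.0003 = 0.3082.

Power ≈ 0.308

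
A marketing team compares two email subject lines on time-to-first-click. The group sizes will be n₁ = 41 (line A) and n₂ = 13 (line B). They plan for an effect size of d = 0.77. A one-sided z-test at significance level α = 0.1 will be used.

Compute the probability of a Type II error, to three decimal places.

Noncentrality parameter: λ = d / √(1/n₁ + 1/n₂) = 0.77 / √(1/41 + 1/13) = 2.4191
Critical value for a one-sided test at α = 0.1: z_α = 1.282.
Power = P(Z > 1.282 − λ) = Φ(1.138) = 0.8723.
Type II error: β = 1 − power = 1 − 0.8723 = 0.1277.

β ≈ 0.128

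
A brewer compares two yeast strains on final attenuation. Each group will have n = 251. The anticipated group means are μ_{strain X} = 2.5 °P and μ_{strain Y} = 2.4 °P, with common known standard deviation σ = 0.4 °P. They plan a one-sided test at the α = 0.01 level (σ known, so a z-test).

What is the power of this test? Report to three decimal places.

Standardized effect: d = |μ_{strain X} − μ_{strain Y}| / σ = |2.5 − 2.4| / 0.4 = 0.2500
Noncentrality parameter: δ = d·√(n/2) = 0.2500 × √(251/2) = 2.8007
One-sided α = 0.01 → critical value z_{0.01} = 2.326.
Power = Φ(δ − 2.326) = Φ(0.474) = 0.6824.

Power ≈ 0.682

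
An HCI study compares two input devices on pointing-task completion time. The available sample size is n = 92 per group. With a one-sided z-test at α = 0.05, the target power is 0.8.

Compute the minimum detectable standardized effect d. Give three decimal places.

Need Φ(δ − 1.645) = 0.8, so δ = 1.645 + 0.842 = 2.486.
δ = d·√(n/2) ⇒ d = δ/√(n/2) = 2.486/√(92/2) = 0.3666.

d ≈ 0.367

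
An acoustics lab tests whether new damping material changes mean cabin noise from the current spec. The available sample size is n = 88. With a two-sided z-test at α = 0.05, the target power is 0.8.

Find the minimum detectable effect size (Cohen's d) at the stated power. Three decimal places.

d ≈ 0.299

Required noncentrality: δ = z_{0.025} + z_{0.20} = 1.960 + 0.842 = 2.802.
(The second rejection-region term Φ(−δ − z_{α/2}) is negligible and dropped.)
δ = d·√n ⇒ d = δ/√n = 2.802/√88 = 0.2986.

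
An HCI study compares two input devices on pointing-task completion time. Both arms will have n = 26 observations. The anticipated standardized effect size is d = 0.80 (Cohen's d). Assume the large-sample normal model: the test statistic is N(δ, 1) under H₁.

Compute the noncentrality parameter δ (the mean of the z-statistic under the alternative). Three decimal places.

δ ≈ 2.884

δ = d·√(n/2) = 0.80 × √(26/2) = 2.8844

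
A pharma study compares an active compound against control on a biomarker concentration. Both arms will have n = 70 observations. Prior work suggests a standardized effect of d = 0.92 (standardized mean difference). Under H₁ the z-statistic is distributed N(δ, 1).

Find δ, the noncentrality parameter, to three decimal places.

The noncentrality parameter scales effect size by the design's sample-size factor: δ = d·√(n/2) = 0.92 × √(70/2) = 5.4428

δ ≈ 5.443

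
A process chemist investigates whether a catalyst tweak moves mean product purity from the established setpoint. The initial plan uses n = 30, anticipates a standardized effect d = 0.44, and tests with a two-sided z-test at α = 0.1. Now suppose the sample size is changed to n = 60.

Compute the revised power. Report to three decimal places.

Power ≈ 0.961

With n = 60: δ = d·√n = 0.44 × √60 = 3.4082. Critical value z_{0.05} = 1.645.
Revised power = Φ(δ − 1.645) + Φ(−δ − 1.645) = Φ(1.763) + Φ(-5.053) = 0.9611 + 0.0000 = 0.9611.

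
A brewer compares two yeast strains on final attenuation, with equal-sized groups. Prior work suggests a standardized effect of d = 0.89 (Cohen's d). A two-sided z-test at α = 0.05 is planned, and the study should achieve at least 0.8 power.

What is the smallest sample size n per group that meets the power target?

Set Φ(δ − 1.960) = 0.8; then δ − 1.960 = Φ⁻¹(0.8) = 0.842, giving δ = 2.802.
(The Φ(−δ − z_{α/2}) term is vanishingly small for δ > 0 and is dropped in the standard sample-size formula.)
δ = d·√(n/2) ⇒ n = 2(δ/d)² = 2 × (2.802 / 0.89)² = 19.82.
Round up to the next whole unit.

n = 20 per group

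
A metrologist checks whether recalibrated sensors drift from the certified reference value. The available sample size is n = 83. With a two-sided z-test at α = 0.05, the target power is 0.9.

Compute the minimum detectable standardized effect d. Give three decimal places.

Required noncentrality: δ = z_{0.025} + z_{0.10} = 1.960 + 1.282 = 3.242.
(The second rejection-region term Φ(−δ − z_{α/2}) is negligible and dropped.)
δ = d·√n ⇒ d = δ/√n = 3.242/√83 = 0.3558.

d ≈ 0.356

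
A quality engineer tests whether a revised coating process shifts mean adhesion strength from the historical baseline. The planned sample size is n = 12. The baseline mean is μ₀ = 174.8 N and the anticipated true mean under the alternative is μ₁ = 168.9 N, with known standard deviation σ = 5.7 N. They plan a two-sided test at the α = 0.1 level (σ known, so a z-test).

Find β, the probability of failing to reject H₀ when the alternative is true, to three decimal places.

Standardized effect: d = |μ₁ − μ₀| / σ = |168.9 − 174.8| / 5.7 = 1.0351
Noncentrality parameter: λ = d·√n = 1.0351 × √12 = 3.5856
Two-sided α = 0.1 → critical value z_{0.05} = 1.645.
Power = Φ(λ − 1.645) + Φ(−λ − 1.645) = Φ(1.941) + Φ(-5.231) = 0.9739 + 0.0000 = 0.9739.
Type II error: β = 1 − power = 1 − 0.9739 = 0.0261.

β ≈ 0.026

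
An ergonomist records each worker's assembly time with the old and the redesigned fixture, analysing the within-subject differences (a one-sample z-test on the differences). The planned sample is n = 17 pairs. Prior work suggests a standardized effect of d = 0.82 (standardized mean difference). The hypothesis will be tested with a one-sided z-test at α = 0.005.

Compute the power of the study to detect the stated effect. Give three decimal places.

Power ≈ 0.790

Noncentrality parameter: δ = d·√n = 0.82 × √17 = 3.3809
One-sided α = 0.005 → critical value z_{0.005} = 2.576.
Power = P(Z > 2.576 − δ) = Φ(0.805) = 0.7896.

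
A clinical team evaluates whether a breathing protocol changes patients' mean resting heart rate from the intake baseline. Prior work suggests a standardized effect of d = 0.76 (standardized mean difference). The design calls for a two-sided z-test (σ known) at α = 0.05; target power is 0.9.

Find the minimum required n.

n = 19

For power 0.9 need Φ(δ − z_{0.025}) = 0.9, so δ = z_{0.025} + z_{0.10} = 1.960 + 1.282 = 3.242.
(Ignoring the negligible lower-tail rejection probability gives the usual closed-form inversion.)
δ = d·√n ⇒ n = (δ/d)² = (3.242 / 0.76)² = 18.19.
Round up to the next whole unit.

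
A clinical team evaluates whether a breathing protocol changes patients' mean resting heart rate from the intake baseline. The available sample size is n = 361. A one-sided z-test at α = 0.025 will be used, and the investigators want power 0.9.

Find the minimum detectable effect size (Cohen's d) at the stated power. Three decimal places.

d ≈ 0.171

Required noncentrality: δ = z_{0.025} + z_{0.10} = 1.960 + 1.282 = 3.242.
δ = d·√n ⇒ d = δ/√n = 3.242/√361 = 0.1706.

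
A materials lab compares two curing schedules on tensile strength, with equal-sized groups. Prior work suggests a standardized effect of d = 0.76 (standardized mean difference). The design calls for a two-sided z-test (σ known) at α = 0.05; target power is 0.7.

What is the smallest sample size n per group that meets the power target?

n = 22 per group

For power 0.7 need Φ(δ − z_{0.025}) = 0.7, so δ = z_{0.025} + z_{0.30} = 1.960 + 0.524 = 2.484.
(The Φ(−δ − z_{α/2}) term is vanishingly small for δ > 0 and is dropped in the standard sample-size formula.)
δ = d·√(n/2) ⇒ n = 2(δ/d)² = 2 × (2.484 / 0.76)² = 21.37.
Round up to the next whole unit.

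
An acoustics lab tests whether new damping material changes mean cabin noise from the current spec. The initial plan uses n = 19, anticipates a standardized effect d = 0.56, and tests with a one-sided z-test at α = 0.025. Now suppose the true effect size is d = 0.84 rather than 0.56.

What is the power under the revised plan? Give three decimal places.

Power ≈ 0.956

With d = 0.84: δ = d·√n = 0.84 × √19 = 3.6615. Critical value z_{0.025} = 1.960.
Revised power = Φ(δ − 1.960) = Φ(1.702) = 0.9556.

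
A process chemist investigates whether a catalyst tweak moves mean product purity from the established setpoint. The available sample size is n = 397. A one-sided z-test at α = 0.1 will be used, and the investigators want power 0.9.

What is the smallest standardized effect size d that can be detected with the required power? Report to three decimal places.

Required noncentrality: δ = z_{0.1} + z_{0.10} = 1.282 + 1.282 = 2.563.
δ = d·√n ⇒ d = δ/√n = 2.563/√397 = 0.1286.

d ≈ 0.129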